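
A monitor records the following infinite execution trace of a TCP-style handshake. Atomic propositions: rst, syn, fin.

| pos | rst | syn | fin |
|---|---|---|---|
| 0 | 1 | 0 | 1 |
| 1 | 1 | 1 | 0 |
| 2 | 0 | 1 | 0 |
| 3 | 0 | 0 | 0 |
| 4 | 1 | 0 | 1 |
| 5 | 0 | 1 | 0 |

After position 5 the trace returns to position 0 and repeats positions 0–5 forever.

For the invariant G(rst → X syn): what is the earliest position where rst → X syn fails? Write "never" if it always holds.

never

rst → X syn holds at every position 0..5, and those are all the positions the trace ever visits, so the invariant G(rst → X syn) is never violated.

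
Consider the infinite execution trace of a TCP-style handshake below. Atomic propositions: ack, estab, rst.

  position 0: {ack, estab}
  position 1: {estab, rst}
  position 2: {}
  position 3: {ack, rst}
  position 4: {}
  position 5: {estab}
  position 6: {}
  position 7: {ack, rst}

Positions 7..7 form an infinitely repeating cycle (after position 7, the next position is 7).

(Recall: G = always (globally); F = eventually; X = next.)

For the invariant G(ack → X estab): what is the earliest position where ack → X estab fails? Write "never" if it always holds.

3

Check ack → X estab at each position in order: 0 ✓, 1 ✓, 2 ✓.
At position 3 the labels are {ack, rst} and the next position 4 has {}, so ack → X estab is false there. This is the first violation.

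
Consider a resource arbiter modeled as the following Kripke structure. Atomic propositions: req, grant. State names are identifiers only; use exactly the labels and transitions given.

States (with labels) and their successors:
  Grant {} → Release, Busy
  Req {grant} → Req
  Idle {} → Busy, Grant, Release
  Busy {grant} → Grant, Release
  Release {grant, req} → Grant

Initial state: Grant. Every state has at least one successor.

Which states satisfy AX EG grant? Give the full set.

States satisfying EG grant: {Req}.
States satisfying AX EG grant: {Req}.

{Req}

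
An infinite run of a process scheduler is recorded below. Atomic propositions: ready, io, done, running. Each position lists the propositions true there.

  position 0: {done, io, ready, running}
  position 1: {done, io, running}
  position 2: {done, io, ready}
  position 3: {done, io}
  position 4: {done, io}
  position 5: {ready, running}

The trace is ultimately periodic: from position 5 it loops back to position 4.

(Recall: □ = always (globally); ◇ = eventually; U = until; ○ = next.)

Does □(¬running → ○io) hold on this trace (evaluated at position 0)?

¬running → ○io must hold at every position from 0 onward. It fails at position 4, so □(¬running → ○io) is false.
Positions where ¬running holds: 2, 3, 4.
Check ○io at each: 2→ok, 3→ok, 4→fails.

Violated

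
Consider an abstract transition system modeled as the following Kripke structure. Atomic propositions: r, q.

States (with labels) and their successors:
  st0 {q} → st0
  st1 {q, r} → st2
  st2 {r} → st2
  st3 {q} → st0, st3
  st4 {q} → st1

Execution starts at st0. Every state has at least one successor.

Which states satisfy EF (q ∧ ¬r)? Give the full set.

{st0, st3, st4}

States satisfying q ∧ ¬r: {st0, st3, st4}.
States satisfying EF (q ∧ ¬r): {st0, st3, st4}.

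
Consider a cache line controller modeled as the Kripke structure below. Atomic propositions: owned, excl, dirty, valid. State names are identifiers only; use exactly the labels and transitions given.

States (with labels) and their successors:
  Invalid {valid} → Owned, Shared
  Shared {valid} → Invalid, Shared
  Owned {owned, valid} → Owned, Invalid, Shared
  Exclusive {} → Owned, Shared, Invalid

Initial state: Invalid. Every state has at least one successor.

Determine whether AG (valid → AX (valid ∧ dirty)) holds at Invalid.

States satisfying valid → AX (valid ∧ dirty): {Exclusive}.
States satisfying AG (valid → AX (valid ∧ dirty)): ∅.
Invalid is reachable from Invalid and violates valid → AX (valid ∧ dirty), so AG fails at Invalid.
Invalid ∉ Sat(AG (valid → AX (valid ∧ dirty))).

Does not hold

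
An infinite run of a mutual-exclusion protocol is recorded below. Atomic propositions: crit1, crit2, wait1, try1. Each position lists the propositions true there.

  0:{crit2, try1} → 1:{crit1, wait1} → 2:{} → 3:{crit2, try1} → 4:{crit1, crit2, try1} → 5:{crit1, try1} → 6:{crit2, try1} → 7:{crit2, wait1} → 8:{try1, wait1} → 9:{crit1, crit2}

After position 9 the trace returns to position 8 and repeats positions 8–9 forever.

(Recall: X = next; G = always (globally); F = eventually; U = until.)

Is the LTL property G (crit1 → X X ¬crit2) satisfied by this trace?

Violated

crit1 → X X ¬crit2 must hold at every position from 0 onward. It fails at position 1, so G (crit1 → X X ¬crit2) is false.
Positions where crit1 holds: 1, 4, 5, 9.
Check X X ¬crit2 at each: 1→fails, 4→fails, 5→fails, 9→fails.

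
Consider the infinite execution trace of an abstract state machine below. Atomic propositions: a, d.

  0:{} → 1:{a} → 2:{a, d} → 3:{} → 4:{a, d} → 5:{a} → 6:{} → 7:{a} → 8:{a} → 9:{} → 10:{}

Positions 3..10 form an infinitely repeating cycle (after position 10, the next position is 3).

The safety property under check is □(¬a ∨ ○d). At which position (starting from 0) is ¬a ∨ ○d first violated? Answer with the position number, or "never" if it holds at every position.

2

Check ¬a ∨ ○d at each position in order: 0 ✓, 1 ✓.
At position 2 the labels are {a, d} and the next position 3 has {}, so ¬a ∨ ○d is false there. This is the first violation.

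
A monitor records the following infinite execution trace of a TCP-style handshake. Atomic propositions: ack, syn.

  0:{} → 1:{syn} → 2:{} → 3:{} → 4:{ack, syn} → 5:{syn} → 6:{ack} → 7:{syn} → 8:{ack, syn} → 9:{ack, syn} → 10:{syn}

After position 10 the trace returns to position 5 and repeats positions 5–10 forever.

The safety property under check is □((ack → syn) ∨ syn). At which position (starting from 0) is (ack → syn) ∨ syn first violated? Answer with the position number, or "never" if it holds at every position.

Check (ack → syn) ∨ syn at each position in order: 0 ✓, 1 ✓, 2 ✓, 3 ✓, 4 ✓, 5 ✓.
At position 6 the labels are {ack}, so (ack → syn) ∨ syn is false there. This is the first violation.

6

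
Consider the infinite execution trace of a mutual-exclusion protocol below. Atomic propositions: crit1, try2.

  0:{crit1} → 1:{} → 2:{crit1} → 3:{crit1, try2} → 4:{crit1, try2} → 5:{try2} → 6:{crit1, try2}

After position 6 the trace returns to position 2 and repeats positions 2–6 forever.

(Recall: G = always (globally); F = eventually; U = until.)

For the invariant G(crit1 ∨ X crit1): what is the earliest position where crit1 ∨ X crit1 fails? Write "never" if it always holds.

never

crit1 ∨ X crit1 holds at every position 0..6, and those are all the positions the trace ever visits, so the invariant G(crit1 ∨ X crit1) is never violated.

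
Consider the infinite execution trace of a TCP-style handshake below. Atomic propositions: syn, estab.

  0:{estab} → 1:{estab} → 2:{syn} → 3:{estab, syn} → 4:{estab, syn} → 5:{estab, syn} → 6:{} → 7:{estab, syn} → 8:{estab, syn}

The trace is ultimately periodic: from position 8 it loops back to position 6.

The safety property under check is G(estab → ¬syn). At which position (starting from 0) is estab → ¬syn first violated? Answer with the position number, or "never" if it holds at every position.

3

Check estab → ¬syn at each position in order: 0 ✓, 1 ✓, 2 ✓.
At position 3 the labels are {estab, syn}, so estab → ¬syn is false there. This is the first violation.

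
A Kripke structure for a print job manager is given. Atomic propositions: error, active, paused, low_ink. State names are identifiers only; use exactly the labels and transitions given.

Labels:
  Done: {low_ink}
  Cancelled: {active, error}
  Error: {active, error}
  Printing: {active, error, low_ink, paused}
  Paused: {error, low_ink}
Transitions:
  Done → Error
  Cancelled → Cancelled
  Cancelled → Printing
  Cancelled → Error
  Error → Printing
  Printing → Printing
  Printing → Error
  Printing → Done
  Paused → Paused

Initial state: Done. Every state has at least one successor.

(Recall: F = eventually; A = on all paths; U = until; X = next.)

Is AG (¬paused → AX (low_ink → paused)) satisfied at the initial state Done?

States satisfying ¬paused → AX (low_ink → paused): {Done, Cancelled, Error, Printing}.
States satisfying AG (¬paused → AX (low_ink → paused)): {Done, Cancelled, Error, Printing}.
Every state reachable from Done satisfies ¬paused → AX (low_ink → paused).
Done ∈ Sat(AG (¬paused → AX (low_ink → paused))).

Holds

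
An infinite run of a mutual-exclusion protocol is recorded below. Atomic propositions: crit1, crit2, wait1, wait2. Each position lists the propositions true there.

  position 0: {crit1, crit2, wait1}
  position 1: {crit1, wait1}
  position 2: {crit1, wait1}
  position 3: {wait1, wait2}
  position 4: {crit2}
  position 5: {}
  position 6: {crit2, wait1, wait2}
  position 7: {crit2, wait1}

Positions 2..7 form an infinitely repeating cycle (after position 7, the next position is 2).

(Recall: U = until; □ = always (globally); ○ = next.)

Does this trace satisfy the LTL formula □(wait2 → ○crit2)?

Yes

wait2 → ○crit2 holds at every position 0..7, and those are all positions ever visited, so □(wait2 → ○crit2) holds.
Positions where wait2 holds: 3, 6.
Check ○crit2 at each: 3→ok, 6→ok.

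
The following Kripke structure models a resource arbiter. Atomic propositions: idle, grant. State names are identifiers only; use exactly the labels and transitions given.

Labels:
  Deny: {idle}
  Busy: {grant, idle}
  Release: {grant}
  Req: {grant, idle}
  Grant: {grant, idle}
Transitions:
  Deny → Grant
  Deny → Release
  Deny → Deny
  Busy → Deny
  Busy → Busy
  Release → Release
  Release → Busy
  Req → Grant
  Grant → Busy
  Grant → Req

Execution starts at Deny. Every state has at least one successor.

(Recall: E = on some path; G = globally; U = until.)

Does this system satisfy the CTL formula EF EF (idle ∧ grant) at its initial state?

States satisfying EF (idle ∧ grant): {Deny, Busy, Release, Req, Grant}.
States satisfying EF EF (idle ∧ grant): {Deny, Busy, Release, Req, Grant}.
Some path from Deny reaches a state where EF (idle ∧ grant) holds.
Deny ∈ Sat(EF EF (idle ∧ grant)).

Holds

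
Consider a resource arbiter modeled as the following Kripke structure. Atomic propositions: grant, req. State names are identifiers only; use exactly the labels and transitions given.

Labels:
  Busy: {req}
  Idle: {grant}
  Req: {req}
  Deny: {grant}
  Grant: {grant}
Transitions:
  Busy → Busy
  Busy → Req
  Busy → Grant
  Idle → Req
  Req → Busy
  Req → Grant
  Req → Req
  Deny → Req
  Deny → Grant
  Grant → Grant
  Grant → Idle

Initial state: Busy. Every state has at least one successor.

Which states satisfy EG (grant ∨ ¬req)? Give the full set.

States satisfying grant ∨ ¬req: {Idle, Deny, Grant}.
States satisfying EG (grant ∨ ¬req): {Deny, Grant}.

{Deny, Grant}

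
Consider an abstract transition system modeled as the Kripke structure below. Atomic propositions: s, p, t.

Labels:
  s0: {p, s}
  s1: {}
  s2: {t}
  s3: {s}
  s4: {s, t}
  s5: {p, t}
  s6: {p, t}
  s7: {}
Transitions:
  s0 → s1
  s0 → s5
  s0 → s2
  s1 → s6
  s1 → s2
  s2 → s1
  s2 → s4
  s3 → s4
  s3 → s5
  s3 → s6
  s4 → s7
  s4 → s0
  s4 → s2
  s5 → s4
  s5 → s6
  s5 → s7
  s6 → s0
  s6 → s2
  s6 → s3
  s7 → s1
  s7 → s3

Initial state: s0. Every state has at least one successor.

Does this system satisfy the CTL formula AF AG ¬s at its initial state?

States satisfying AG ¬s: ∅.
States satisfying AF AG ¬s: ∅.
There is a path from s0 along which AG ¬s never holds.
s0 ∉ Sat(AF AG ¬s).

Violated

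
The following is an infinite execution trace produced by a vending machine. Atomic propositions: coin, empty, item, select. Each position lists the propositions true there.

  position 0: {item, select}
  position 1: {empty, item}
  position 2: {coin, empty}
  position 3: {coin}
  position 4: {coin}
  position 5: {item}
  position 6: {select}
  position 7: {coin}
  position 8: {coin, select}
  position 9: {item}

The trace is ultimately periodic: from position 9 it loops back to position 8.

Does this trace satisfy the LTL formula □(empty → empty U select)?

empty → empty U select must hold at every position from 0 onward. It fails at position 1, so □(empty → empty U select) is false.
Positions where empty holds: 1, 2.
Check empty U select at each: 1→fails, 2→fails.

Violated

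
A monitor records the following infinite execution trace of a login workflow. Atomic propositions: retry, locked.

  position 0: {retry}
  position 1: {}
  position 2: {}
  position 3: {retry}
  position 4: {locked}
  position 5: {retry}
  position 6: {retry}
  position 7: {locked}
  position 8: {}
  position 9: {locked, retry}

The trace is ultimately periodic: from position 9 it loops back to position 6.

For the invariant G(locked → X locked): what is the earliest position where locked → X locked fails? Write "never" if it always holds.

Check locked → X locked at each position in order: 0 ✓, 1 ✓, 2 ✓, 3 ✓.
At position 4 the labels are {locked} and the next position 5 has {retry}, so locked → X locked is false there. This is the first violation.

4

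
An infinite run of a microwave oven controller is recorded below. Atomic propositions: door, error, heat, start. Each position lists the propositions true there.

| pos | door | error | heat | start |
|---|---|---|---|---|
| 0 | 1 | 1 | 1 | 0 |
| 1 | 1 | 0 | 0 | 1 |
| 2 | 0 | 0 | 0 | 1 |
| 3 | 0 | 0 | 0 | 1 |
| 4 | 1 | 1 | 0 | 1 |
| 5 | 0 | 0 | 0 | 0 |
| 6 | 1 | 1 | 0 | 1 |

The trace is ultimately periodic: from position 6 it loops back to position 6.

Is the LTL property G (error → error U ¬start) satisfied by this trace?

No

error → error U ¬start must hold at every position from 0 onward. It fails at position 6, so G (error → error U ¬start) is false.
Positions where error holds: 0, 4, 6.
Check error U ¬start at each: 0→ok, 4→ok, 6→fails.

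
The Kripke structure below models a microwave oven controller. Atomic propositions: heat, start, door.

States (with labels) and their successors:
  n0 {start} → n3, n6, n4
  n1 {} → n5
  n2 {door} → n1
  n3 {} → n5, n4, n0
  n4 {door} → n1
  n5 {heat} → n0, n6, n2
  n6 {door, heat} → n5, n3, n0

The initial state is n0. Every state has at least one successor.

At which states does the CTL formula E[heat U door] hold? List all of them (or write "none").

{n2, n4, n5, n6}

States satisfying heat: {n5, n6}.
States satisfying door: {n2, n4, n6}.
States satisfying E[heat U door]: {n2, n4, n5, n6}.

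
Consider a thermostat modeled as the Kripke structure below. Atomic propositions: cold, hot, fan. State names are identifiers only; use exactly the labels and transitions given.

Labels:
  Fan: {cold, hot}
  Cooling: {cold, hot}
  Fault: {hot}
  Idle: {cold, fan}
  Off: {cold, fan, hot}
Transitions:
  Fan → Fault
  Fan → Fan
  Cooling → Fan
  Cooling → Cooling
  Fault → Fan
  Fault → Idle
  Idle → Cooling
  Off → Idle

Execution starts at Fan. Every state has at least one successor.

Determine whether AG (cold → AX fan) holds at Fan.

States satisfying cold → AX fan: {Fault, Off}.
States satisfying AG (cold → AX fan): ∅.
Cooling is reachable from Fan and violates cold → AX fan, so AG fails at Fan.
Fan ∉ Sat(AG (cold → AX fan)).

No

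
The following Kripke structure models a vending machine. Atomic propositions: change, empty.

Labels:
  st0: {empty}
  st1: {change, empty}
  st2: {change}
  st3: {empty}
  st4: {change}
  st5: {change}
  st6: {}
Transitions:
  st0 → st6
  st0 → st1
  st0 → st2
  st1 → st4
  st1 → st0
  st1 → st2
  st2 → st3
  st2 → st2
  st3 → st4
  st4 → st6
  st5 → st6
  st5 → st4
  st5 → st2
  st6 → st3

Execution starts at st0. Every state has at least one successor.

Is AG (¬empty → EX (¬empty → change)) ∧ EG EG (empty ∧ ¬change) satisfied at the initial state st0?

States satisfying ¬empty → EX (¬empty → change): {st0, st1, st2, st3, st5, st6}.
States satisfying AG (¬empty → EX (¬empty → change)): ∅.
States satisfying EG (empty ∧ ¬change): ∅.
States satisfying EG EG (empty ∧ ¬change): ∅.
States satisfying AG (¬empty → EX (¬empty → change)) ∧ EG EG (empty ∧ ¬change): ∅.
st0 ∉ Sat(AG (¬empty → EX (¬empty → change)) ∧ EG EG (empty ∧ ¬change)).

Does not hold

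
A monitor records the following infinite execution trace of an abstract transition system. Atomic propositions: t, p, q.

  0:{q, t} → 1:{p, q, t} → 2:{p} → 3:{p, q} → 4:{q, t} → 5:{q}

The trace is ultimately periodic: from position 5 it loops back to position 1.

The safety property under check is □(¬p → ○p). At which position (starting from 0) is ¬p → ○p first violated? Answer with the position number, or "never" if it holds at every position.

4

Check ¬p → ○p at each position in order: 0 ✓, 1 ✓, 2 ✓, 3 ✓.
At position 4 the labels are {q, t} and the next position 5 has {q}, so ¬p → ○p is false there. This is the first violation.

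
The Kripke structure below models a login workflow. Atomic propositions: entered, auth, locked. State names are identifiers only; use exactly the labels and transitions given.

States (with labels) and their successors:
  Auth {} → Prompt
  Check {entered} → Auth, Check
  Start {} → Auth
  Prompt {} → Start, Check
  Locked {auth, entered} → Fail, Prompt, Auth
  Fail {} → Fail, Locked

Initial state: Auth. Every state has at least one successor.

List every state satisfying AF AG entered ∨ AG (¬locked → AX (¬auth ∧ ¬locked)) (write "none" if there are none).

{Auth, Check, Start, Prompt}

States satisfying AG entered: ∅.
States satisfying AF AG entered: ∅.
States satisfying ¬locked → AX (¬auth ∧ ¬locked): {Auth, Check, Start, Prompt, Locked}.
States satisfying AG (¬locked → AX (¬auth ∧ ¬locked)): {Auth, Check, Start, Prompt}.
States satisfying AF AG entered ∨ AG (¬locked → AX (¬auth ∧ ¬locked)): {Auth, Check, Start, Prompt}.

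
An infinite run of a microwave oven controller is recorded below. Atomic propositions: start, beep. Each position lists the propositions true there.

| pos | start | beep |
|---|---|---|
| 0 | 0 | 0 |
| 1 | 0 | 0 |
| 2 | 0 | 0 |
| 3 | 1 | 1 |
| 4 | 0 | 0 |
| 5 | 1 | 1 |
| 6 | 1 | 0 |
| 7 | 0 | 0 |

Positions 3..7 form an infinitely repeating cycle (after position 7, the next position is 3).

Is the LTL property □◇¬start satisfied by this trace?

◇¬start holds at every position 0..7, and those are all positions ever visited, so □◇¬start holds.

Satisfied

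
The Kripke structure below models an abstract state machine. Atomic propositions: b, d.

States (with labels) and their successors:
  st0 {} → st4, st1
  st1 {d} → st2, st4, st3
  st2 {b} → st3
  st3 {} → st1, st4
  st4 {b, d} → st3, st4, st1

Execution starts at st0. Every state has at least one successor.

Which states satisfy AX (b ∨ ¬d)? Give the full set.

{st1, st2}

States satisfying b ∨ ¬d: {st0, st2, st3, st4}.
States satisfying AX (b ∨ ¬d): {st1, st2}.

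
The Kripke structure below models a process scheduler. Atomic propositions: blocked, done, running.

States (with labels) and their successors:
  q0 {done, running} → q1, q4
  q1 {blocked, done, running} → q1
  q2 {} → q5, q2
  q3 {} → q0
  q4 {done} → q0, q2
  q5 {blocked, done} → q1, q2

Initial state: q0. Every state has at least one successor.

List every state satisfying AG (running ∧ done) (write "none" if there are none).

{q1}

States satisfying running ∧ done: {q0, q1}.
States satisfying AG (running ∧ done): {q1}.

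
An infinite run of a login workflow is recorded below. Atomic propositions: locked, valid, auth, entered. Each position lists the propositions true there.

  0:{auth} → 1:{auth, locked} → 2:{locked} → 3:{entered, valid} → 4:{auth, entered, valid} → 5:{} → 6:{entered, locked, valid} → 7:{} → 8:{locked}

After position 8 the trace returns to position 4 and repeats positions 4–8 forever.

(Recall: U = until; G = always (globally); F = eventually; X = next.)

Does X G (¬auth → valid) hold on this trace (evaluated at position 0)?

Does not hold

The position after 0 is 1; G (¬auth → valid) is false there.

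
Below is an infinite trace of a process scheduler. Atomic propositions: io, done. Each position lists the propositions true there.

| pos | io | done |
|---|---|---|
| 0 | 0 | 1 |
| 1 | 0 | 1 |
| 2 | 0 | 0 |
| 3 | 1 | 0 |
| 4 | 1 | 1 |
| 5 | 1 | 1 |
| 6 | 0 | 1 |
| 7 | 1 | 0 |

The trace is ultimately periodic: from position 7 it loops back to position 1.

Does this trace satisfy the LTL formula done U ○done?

Holds

Walking from position 0: ○done first holds at position 0, and done holds at every earlier position along the way, so done U ○done holds.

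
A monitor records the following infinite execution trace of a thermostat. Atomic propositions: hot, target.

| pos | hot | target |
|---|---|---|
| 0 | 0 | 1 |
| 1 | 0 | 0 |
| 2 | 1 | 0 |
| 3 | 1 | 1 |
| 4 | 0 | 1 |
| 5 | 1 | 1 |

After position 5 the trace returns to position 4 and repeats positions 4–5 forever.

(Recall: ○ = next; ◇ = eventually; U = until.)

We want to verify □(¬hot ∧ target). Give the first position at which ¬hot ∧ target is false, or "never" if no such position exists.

1

Check ¬hot ∧ target at each position in order: 0 ✓.
At position 1 the labels are {}, so ¬hot ∧ target is false there. This is the first violation.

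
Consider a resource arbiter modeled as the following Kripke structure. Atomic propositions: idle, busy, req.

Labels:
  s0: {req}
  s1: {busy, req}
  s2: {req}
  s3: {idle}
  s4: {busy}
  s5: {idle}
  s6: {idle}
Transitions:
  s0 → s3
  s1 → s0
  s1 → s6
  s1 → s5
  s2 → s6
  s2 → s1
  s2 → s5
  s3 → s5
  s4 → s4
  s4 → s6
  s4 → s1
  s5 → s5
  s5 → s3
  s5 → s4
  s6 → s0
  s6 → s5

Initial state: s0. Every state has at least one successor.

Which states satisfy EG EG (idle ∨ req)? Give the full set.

{s0, s1, s2, s3, s5, s6}

States satisfying EG (idle ∨ req): {s0, s1, s2, s3, s5, s6}.
States satisfying EG EG (idle ∨ req): {s0, s1, s2, s3, s5, s6}.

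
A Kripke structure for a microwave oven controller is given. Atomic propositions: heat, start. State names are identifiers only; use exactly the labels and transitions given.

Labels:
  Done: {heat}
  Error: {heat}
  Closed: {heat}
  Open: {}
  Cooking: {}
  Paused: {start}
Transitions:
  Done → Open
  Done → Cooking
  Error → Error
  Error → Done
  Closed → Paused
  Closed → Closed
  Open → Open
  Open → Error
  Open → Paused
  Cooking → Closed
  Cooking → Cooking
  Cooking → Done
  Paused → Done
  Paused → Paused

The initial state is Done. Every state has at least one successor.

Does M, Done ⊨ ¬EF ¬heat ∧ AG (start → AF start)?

Does not hold

States satisfying ¬heat: {Open, Cooking, Paused}.
States satisfying EF ¬heat: {Done, Error, Closed, Open, Cooking, Paused}.
States satisfying ¬EF ¬heat: ∅.
States satisfying start → AF start: {Done, Error, Closed, Open, Cooking, Paused}.
States satisfying AG (start → AF start): {Done, Error, Closed, Open, Cooking, Paused}.
States satisfying ¬EF ¬heat ∧ AG (start → AF start): ∅.
Done ∉ Sat(¬EF ¬heat ∧ AG (start → AF start)).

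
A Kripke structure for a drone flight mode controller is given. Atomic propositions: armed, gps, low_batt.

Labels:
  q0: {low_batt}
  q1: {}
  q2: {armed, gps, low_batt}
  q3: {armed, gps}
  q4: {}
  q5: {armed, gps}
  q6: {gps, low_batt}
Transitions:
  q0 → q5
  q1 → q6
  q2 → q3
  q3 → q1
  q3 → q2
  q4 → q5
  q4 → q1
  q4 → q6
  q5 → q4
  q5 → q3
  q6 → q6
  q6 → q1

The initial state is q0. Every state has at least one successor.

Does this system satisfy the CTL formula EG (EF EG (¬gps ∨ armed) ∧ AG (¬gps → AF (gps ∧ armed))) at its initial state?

States satisfying EG (EF EG (¬gps ∨ armed) ∧ AG (¬gps → AF (gps ∧ armed))): ∅.
No suitable path/successor from q0 witnesses the formula.
q0 ∉ Sat(EG (EF EG (¬gps ∨ armed) ∧ AG (¬gps → AF (gps ∧ armed)))).

Does not hold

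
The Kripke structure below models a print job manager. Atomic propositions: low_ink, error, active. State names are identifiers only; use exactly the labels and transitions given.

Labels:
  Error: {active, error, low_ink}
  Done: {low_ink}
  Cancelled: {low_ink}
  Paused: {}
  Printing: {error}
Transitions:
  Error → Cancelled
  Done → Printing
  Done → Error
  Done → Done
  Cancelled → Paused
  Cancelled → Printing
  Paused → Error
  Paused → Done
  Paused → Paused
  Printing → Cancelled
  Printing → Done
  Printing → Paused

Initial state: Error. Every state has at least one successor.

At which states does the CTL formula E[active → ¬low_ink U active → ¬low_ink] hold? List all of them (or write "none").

{Done, Cancelled, Paused, Printing}

States satisfying active → ¬low_ink: {Done, Cancelled, Paused, Printing}.
States satisfying E[active → ¬low_ink U active → ¬low_ink]: {Done, Cancelled, Paused, Printing}.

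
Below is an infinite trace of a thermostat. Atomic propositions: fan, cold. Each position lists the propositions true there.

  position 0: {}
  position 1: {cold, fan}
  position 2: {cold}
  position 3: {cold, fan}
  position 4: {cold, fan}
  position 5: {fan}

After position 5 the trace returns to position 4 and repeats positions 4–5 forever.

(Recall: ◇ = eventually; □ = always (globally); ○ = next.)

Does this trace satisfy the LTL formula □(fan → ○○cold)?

fan → ○○cold must hold at every position from 0 onward. It fails at position 3, so □(fan → ○○cold) is false.
Positions where fan holds: 1, 3, 4, 5.
Check ○○cold at each: 1→ok, 3→fails, 4→ok, 5→fails.

Does not hold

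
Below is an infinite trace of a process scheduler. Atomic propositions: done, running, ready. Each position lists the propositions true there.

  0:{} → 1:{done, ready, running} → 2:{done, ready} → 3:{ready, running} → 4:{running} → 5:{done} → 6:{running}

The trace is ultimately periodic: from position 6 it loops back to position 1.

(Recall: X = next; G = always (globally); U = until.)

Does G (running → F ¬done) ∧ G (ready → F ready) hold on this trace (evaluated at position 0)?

running → F ¬done holds at every position 0..6, and those are all positions ever visited, so G (running → F ¬done) holds.
Positions where running holds: 1, 3, 4, 6.
Check F ¬done at each: 1→ok, 3→ok, 4→ok, 6→ok.
ready → F ready holds at every position 0..6, and those are all positions ever visited, so G (ready → F ready) holds.
Positions where ready holds: 1, 2, 3.
Check F ready at each: 1→ok, 2→ok, 3→ok.
At position 0: G (running → F ¬done) is true; G (ready → F ready) is true; so G (running → F ¬done) ∧ G (ready → F ready) is true.

Satisfied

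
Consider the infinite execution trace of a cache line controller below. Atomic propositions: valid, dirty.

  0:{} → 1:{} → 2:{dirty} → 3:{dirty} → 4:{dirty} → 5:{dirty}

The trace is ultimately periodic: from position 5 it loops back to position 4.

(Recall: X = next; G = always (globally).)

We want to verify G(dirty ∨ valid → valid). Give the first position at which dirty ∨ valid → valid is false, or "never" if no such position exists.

Check dirty ∨ valid → valid at each position in order: 0 ✓, 1 ✓.
At position 2 the labels are {dirty}, so dirty ∨ valid → valid is false there. This is the first violation.

2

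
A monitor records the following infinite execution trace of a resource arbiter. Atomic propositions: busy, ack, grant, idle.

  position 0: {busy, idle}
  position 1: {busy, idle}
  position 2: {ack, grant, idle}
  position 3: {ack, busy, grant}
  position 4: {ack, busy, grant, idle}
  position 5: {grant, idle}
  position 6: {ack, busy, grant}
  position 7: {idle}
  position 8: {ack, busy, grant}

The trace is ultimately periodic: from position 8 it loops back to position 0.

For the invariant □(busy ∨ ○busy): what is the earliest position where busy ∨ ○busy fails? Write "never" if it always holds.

busy ∨ ○busy holds at every position 0..8, and those are all the positions the trace ever visits, so the invariant □(busy ∨ ○busy) is never violated.

never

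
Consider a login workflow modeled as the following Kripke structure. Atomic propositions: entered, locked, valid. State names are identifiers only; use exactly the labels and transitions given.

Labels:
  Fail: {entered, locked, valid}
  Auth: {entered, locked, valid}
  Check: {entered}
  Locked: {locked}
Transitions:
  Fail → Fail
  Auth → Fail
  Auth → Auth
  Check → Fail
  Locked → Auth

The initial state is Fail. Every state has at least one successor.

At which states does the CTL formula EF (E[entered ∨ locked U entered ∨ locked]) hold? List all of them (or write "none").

States satisfying E[entered ∨ locked U entered ∨ locked]: {Fail, Auth, Check, Locked}.
States satisfying EF (E[entered ∨ locked U entered ∨ locked]): {Fail, Auth, Check, Locked}.

{Fail, Auth, Check, Locked}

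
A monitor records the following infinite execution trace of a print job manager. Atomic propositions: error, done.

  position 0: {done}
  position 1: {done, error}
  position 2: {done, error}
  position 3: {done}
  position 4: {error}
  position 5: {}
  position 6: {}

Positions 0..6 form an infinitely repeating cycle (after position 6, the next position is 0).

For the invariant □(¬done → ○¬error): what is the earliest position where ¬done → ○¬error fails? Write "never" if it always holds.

never

¬done → ○¬error holds at every position 0..6, and those are all the positions the trace ever visits, so the invariant □(¬done → ○¬error) is never violated.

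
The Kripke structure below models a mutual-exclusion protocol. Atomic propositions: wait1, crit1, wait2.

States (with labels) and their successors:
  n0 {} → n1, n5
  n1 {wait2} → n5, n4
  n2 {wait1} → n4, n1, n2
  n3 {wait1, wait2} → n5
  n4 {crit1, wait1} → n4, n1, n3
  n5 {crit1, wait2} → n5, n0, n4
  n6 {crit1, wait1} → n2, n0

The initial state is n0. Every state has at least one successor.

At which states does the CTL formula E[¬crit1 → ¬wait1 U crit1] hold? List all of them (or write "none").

{n0, n1, n4, n5, n6}

States satisfying ¬crit1 → ¬wait1: {n0, n1, n4, n5, n6}.
States satisfying crit1: {n4, n5, n6}.
States satisfying E[¬crit1 → ¬wait1 U crit1]: {n0, n1, n4, n5, n6}.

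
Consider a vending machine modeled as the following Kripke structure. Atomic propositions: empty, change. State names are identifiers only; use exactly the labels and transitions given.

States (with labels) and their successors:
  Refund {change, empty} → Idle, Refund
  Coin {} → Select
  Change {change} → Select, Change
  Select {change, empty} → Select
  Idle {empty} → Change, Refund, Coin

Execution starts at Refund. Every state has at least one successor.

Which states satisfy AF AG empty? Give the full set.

{Coin, Select}

States satisfying AG empty: {Select}.
States satisfying AF AG empty: {Coin, Select}.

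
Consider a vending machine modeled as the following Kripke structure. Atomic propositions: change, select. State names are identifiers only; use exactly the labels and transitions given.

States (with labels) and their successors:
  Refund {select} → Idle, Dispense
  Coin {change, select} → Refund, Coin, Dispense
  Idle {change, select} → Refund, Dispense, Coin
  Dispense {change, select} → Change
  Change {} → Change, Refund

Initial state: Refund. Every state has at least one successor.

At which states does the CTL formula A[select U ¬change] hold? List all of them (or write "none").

States satisfying select: {Refund, Coin, Idle, Dispense}.
States satisfying ¬change: {Refund, Change}.
States satisfying A[select U ¬change]: {Refund, Dispense, Change}.

{Refund, Dispense, Change}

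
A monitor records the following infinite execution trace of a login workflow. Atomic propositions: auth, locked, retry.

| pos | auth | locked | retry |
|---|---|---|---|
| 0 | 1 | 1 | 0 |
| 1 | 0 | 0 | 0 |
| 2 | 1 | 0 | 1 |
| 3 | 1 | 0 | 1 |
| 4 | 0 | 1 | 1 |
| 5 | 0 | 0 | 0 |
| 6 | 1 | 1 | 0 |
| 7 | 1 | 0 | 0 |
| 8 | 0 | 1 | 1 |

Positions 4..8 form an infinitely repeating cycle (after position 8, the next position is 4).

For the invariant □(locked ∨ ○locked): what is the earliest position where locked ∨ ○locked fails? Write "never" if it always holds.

1

Check locked ∨ ○locked at each position in order: 0 ✓.
At position 1 the labels are {} and the next position 2 has {auth, retry}, so locked ∨ ○locked is false there. This is the first violation.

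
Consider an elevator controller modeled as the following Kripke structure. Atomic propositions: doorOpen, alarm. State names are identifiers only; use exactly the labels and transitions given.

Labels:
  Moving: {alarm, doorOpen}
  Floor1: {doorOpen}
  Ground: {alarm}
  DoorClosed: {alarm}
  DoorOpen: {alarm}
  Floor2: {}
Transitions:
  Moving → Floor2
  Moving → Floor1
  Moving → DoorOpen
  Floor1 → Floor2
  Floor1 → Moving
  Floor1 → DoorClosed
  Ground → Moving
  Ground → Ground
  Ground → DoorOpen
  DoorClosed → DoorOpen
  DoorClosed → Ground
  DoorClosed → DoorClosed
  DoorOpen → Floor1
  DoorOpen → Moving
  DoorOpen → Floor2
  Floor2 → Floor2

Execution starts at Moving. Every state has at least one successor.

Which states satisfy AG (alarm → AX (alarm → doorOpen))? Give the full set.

{Floor2}

States satisfying alarm → AX (alarm → doorOpen): {Floor1, DoorOpen, Floor2}.
States satisfying AG (alarm → AX (alarm → doorOpen)): {Floor2}.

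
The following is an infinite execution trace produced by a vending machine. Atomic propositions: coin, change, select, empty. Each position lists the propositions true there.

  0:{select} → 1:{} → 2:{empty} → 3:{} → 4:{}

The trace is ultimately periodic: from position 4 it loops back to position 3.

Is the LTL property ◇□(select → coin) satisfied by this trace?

Satisfied

□(select → coin) holds at position 1, which is reachable from 0, so ◇□(select → coin) holds.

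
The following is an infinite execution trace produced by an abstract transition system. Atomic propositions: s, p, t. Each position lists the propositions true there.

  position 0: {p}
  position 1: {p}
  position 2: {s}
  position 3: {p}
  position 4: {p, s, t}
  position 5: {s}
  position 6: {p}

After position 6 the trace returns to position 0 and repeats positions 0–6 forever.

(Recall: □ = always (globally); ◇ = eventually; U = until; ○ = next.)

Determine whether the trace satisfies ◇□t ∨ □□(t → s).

□t is false at every position 0..6, so it never becomes true and ◇□t fails.
□(t → s) holds at every position 0..6, and those are all positions ever visited, so □□(t → s) holds.
At position 0: ◇□t is false; □□(t → s) is true; so ◇□t ∨ □□(t → s) is true.

Satisfied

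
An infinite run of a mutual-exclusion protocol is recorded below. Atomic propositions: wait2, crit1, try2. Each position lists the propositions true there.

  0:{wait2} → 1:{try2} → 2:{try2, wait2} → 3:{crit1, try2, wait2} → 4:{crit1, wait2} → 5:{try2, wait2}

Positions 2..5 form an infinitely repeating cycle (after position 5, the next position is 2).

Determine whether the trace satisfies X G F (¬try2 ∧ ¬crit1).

The position after 0 is 1; G F (¬try2 ∧ ¬crit1) is false there.

Does not hold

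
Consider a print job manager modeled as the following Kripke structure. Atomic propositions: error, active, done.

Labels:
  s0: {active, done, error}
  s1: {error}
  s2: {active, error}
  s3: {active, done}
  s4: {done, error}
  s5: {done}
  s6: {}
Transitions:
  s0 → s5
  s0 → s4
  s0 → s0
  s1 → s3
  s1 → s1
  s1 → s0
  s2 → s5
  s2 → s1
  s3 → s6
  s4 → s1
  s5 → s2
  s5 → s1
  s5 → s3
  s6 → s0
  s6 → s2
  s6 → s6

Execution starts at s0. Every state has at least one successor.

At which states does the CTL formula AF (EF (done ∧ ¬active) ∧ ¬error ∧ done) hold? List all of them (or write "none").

States satisfying EF (done ∧ ¬active) ∧ ¬error ∧ done: {s3, s5}.
States satisfying AF (EF (done ∧ ¬active) ∧ ¬error ∧ done): {s3, s5}.

{s3, s5}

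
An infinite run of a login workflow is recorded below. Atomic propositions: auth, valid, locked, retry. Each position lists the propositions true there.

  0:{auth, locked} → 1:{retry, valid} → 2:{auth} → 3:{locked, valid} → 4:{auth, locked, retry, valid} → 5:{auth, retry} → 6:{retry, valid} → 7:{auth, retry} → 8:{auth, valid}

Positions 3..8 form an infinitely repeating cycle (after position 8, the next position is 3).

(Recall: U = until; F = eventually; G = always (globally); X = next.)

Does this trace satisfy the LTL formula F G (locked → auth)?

Does not hold

G (locked → auth) is false at every position 0..8, so it never becomes true and F G (locked → auth) fails.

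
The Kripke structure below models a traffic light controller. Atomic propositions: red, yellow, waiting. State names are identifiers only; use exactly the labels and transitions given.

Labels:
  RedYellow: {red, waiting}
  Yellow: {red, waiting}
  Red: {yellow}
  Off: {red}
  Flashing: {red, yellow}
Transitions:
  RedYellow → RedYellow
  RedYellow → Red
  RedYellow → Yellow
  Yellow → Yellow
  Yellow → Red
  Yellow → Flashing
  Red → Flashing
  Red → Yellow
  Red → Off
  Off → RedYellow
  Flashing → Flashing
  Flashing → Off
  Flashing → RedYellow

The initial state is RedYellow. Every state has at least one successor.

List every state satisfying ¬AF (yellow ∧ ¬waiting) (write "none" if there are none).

{RedYellow, Yellow, Off}

States satisfying yellow ∧ ¬waiting: {Red, Flashing}.
States satisfying AF (yellow ∧ ¬waiting): {Red, Flashing}.
States satisfying ¬AF (yellow ∧ ¬waiting): {RedYellow, Yellow, Off}.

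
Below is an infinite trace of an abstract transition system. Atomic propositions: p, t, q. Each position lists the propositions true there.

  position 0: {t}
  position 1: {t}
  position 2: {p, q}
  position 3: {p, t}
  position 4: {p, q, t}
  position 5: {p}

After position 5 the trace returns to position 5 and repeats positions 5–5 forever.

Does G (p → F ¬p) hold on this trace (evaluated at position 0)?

p → F ¬p must hold at every position from 0 onward. It fails at position 2, so G (p → F ¬p) is false.
Positions where p holds: 2, 3, 4, 5.
Check F ¬p at each: 2→fails, 3→fails, 4→fails, 5→fails.

Does not hold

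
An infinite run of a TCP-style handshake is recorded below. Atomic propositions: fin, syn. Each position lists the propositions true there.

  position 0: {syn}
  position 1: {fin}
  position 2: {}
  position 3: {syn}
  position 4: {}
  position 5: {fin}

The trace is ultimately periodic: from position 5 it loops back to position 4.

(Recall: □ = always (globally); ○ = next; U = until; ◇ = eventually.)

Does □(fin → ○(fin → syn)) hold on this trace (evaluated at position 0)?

Yes

fin → ○(fin → syn) holds at every position 0..5, and those are all positions ever visited, so □(fin → ○(fin → syn)) holds.
Positions where fin holds: 1, 5.
Check ○(fin → syn) at each: 1→ok, 5→ok.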